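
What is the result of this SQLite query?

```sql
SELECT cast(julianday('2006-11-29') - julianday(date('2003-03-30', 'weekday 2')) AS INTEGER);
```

`weekday 2` advances to the next Tuesday; 2003-03-30 is a Sunday, so it moves forward to 2003-04-01.
29 days remain in April 2003 after the 1st (30 − 1).
Full months from May 2003 through October 2006 contribute their day counts.
Then 29 days into November 2006.
Total: 29 + 31 + 30 + 31 + 31 + 30 + 31 + 30 + 31 + 31 + 29 + 31 + 30 + 31 + 30 + 31 + 31 + 30 + 31 + 30 + 31 + 31 + 28 + 31 + 30 + 31 + 30 + 31 + 31 + 30 + 31 + 30 + 31 + 31 + 28 + 31 + 30 + 31 + 30 + 31 + 31 + 30 + 31 + 29 = 1338.

1338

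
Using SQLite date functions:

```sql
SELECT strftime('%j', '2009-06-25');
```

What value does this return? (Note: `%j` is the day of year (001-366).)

Day-of-year for 2009-06-25: days since 2009-01-01 inclusive = 176, zero-padded to 176.

176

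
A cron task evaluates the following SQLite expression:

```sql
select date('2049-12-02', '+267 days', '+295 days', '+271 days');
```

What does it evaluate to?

2052-03-14

Applying '+267 days' to 2049-12-02: counting 267 days forward gives 2050-08-26.
Applying '+295 days' to 2050-08-26: counting 295 days forward gives 2051-06-17.
Applying '+271 days' to 2051-06-17: counting 271 days forward gives 2052-03-14.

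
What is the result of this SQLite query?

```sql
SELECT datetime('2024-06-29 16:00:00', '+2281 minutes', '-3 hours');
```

2024-07-01 03:01:00

2281 minutes = 38h 1m; +2281 minutes from 2024-06-29 16:00:00 is 2024-07-01 06:01:00 (crosses midnight).
-3 hours from 2024-07-01 06:01:00 is 2024-07-01 03:01:00.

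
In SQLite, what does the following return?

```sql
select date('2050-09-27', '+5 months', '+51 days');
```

Adding +5 months to 2050-09-27 gives 2051-02-27.
Applying '+51 days' to 2051-02-27: counting 51 days forward gives 2051-04-19.

2051-04-19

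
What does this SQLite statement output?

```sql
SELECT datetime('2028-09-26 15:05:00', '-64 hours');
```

2028-09-23 23:05:00

-64 hours from 2028-09-26 15:05:00 is 2028-09-23 23:05:00 (crosses midnight).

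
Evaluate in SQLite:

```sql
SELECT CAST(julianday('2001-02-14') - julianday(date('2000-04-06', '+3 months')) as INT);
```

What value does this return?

223

Adding +3 months to 2000-04-06 gives 2000-07-06.
25 days remain in July 2000 after the 6th (31 − 6).
Full months from August 2000 through January 2001 contribute their day counts.
Then 14 days into February 2001.
Total: 25 + 31 + 30 + 31 + 30 + 31 + 31 + 14 = 223.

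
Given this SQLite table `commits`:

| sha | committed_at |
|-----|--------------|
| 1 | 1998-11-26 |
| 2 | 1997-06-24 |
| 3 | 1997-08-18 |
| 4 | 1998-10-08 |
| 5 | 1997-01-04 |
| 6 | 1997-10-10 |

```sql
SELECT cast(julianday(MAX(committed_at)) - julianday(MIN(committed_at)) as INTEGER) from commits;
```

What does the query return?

MIN = 1997-01-04, MAX = 1998-11-26.
27 days remain in January 1997 after the 4th (31 − 4).
Full months from February 1997 through October 1998 contribute their day counts.
Then 26 days into November 1998.
Total: 27 + 28 + 31 + 30 + 31 + 30 + 31 + 31 + 30 + 31 + 30 + 31 + 31 + 28 + 31 + 30 + 31 + 30 + 31 + 31 + 30 + 31 + 26 = 691.

691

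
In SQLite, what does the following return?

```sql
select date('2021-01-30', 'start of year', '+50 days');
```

2021-02-20

`start of year` rewinds 2021-01-30 to 2021-01-01.
Applying '+50 days' to 2021-01-01: counting 50 days forward gives 2021-02-20.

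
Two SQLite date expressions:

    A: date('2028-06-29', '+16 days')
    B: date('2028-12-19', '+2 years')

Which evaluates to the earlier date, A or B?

A

A = 2028-07-15.
B = 2030-12-19.
A is earlier.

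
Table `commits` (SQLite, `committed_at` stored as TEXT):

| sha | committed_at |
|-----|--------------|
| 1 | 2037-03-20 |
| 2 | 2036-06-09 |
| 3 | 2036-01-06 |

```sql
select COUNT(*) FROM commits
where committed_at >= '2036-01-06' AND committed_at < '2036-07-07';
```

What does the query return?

2

Rows in [2036-01-06, 2036-07-07): 2036-06-09, 2036-01-06 → 2 rows.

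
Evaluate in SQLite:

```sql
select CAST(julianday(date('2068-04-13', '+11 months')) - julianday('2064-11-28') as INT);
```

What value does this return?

Adding +11 months to 2068-04-13 gives 2069-03-13.
2 days remain in November 2064 after the 28th (30 − 28).
Full months from December 2064 through February 2069 contribute their day counts.
Then 13 days into March 2069.
Total: 2 + 31 + 31 + 28 + 31 + 30 + 31 + 30 + 31 + 31 + 30 + 31 + 30 + 31 + 31 + 28 + 31 + 30 + 31 + 30 + 31 + 31 + 30 + 31 + 30 + 31 + 31 + 28 + 31 + 30 + 31 + 30 + 31 + 31 + 30 + 31 + 30 + 31 + 31 + 29 + 31 + 30 + 31 + 30 + 31 + 31 + 30 + 31 + 30 + 31 + 31 + 28 + 13 = 1566.

1566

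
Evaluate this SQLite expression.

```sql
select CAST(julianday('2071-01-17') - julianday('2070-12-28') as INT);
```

3 days remain in December 2070 after the 28th (31 − 28).
Then 17 days into January 2071.
Total: 3 + 17 = 20.

20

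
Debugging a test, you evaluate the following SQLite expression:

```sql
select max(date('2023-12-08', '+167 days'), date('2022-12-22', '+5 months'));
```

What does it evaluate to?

2024-05-23

date('2023-12-08', '+167 days') → 2024-05-23.
date('2022-12-22', '+5 months') → 2023-05-22.
Later of the two is 2024-05-23.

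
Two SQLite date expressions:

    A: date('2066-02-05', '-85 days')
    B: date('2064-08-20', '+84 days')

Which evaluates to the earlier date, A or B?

B

A = 2065-11-12.
B = 2064-11-12.
B is earlier.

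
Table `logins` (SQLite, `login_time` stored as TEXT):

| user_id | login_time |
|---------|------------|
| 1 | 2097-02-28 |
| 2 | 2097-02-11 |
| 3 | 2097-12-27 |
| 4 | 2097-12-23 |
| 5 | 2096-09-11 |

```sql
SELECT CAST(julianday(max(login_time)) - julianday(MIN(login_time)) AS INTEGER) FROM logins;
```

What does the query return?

MIN = 2096-09-11, MAX = 2097-12-27.
19 days remain in September 2096 after the 11th (30 − 11).
Full months from October 2096 through November 2097 contribute their day counts.
Then 27 days into December 2097.
Total: 19 + 31 + 30 + 31 + 31 + 28 + 31 + 30 + 31 + 30 + 31 + 31 + 30 + 31 + 30 + 27 = 472.

472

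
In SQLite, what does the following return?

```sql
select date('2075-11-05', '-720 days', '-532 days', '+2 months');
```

2072-08-01

Applying '-720 days' to 2075-11-05: counting 720 days back gives 2073-11-15.
Applying '-532 days' to 2073-11-15: counting 532 days back gives 2072-06-01.
Adding +2 months to 2072-06-01 gives 2072-08-01.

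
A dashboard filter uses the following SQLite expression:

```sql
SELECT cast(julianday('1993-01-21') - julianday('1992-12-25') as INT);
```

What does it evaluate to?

6 days remain in December 1992 after the 25th (31 − 25).
Then 21 days into January 1993.
Total: 6 + 21 = 27.

27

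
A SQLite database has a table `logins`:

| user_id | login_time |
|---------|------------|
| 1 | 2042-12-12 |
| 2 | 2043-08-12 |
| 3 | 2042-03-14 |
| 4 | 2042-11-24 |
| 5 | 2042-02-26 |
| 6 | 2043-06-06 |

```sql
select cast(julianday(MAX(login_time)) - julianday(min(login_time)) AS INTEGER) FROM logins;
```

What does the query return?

MIN = 2042-02-26, MAX = 2043-08-12.
2 days remain in February 2042 after the 26th (28 − 26).
Full months from March 2042 through July 2043 contribute their day counts.
Then 12 days into August 2043.
Total: 2 + 31 + 30 + 31 + 30 + 31 + 31 + 30 + 31 + 30 + 31 + 31 + 28 + 31 + 30 + 31 + 30 + 31 + 12 = 532.

532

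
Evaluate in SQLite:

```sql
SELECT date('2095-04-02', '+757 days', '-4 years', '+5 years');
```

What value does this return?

2098-04-28

Applying '+757 days' to 2095-04-02: counting 757 days forward gives 2097-04-28.
Adding -4 years to 2097-04-28 gives 2093-04-28.
Adding +5 years to 2093-04-28 gives 2098-04-28.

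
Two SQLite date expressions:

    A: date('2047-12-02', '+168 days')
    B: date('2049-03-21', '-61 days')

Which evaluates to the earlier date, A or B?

A = 2048-05-18.
B = 2049-01-19.
A is earlier.

A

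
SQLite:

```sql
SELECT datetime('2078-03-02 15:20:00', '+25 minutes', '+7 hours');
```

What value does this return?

+25 minutes from 2078-03-02 15:20:00 is 2078-03-02 15:45:00.
+7 hours from 2078-03-02 15:45:00 is 2078-03-02 22:45:00.

2078-03-02 22:45:00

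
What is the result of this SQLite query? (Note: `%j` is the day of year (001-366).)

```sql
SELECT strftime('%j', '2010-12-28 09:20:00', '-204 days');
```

First apply '-204 days': 2010-12-28 09:20:00 → 2010-06-07 09:20:00.
Day-of-year for 2010-06-07: days since 2010-01-01 inclusive = 158, zero-padded to 158.

158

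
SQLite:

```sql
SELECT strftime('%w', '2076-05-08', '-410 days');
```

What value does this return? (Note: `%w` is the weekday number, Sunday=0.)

First apply '-410 days': 2076-05-08 → 2075-03-25.
2075-03-25 is a Monday; with Sunday=0 that is 1.

1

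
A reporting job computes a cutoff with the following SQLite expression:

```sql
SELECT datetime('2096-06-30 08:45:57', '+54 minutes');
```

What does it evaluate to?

2096-06-30 09:39:57

+54 minutes from 2096-06-30 08:45:57 is 2096-06-30 09:39:57.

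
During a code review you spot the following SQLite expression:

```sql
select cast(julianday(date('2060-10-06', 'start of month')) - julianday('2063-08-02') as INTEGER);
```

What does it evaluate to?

-1035

`start of month` rewinds 2060-10-06 to 2060-10-01.
30 days remain in October 2060 after the 1st (31 − 1).
Full months from November 2060 through July 2063 contribute their day counts.
Then 2 days into August 2063.
Total: 30 + 30 + 31 + 31 + 28 + 31 + 30 + 31 + 30 + 31 + 31 + 30 + 31 + 30 + 31 + 31 + 28 + 31 + 30 + 31 + 30 + 31 + 31 + 30 + 31 + 30 + 31 + 31 + 28 + 31 + 30 + 31 + 30 + 31 + 2 = 1035.
The subtraction is earlier − later, so the result is −1035 → -1035.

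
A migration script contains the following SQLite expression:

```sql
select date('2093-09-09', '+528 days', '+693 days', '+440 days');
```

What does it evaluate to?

2098-03-28

Applying '+528 days' to 2093-09-09: counting 528 days forward gives 2095-02-19.
Applying '+693 days' to 2095-02-19: counting 693 days forward gives 2097-01-12.
Applying '+440 days' to 2097-01-12: counting 440 days forward gives 2098-03-28.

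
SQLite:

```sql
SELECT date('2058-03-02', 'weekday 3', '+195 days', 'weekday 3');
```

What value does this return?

2058-09-18

`weekday 3` advances to the next Wednesday; 2058-03-02 is a Saturday, so it moves forward to 2058-03-06.
Applying '+195 days' to 2058-03-06: counting 195 days forward gives 2058-09-17.
`weekday 3` advances to the next Wednesday; 2058-09-17 is a Tuesday, so it moves forward to 2058-09-18.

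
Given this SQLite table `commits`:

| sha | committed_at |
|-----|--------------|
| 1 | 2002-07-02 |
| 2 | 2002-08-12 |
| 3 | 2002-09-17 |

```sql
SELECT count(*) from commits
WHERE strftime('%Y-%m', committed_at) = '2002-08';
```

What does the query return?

1

Rows with year-month 2002-08: 2002-08-12 → 1.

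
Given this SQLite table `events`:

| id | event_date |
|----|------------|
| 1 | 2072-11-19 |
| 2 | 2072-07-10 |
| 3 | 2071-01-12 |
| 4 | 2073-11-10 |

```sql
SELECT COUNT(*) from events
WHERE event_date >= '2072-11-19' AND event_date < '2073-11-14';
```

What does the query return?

2

Rows in [2072-11-19, 2073-11-14): 2072-11-19, 2073-11-10 → 2 rows.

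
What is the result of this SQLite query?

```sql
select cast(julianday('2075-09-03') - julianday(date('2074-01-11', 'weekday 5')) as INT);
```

`weekday 5` advances to the next Friday; 2074-01-11 is a Thursday, so it moves forward to 2074-01-12.
19 days remain in January 2074 after the 12th (31 − 12).
Full months from February 2074 through August 2075 contribute their day counts.
Then 3 days into September 2075.
Total: 19 + 28 + 31 + 30 + 31 + 30 + 31 + 31 + 30 + 31 + 30 + 31 + 31 + 28 + 31 + 30 + 31 + 30 + 31 + 31 + 3 = 599.

599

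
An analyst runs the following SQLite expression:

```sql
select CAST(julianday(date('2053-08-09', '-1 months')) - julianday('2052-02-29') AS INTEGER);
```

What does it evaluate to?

496

Adding -1 month to 2053-08-09 gives 2053-07-09.
0 days remain in February 2052 after the 29th (29 − 29).
Full months from March 2052 through June 2053 contribute their day counts.
Then 9 days into July 2053.
Total: 0 + 31 + 30 + 31 + 30 + 31 + 31 + 30 + 31 + 30 + 31 + 31 + 28 + 31 + 30 + 31 + 30 + 9 = 496.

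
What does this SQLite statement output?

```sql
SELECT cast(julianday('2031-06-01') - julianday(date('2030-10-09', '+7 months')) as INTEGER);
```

Adding +7 months to 2030-10-09 gives 2031-05-09.
22 days remain in May 2031 after the 9th (31 − 9).
Then 1 day into June 2031.
Total: 22 + 1 = 23.

23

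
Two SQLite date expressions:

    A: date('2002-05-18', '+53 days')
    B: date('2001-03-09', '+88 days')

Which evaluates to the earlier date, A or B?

B

A = 2002-07-10.
B = 2001-06-05.
B is earlier.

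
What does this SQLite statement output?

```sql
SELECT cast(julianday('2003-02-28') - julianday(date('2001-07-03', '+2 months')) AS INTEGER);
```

543

Adding +2 months to 2001-07-03 gives 2001-09-03.
27 days remain in September 2001 after the 3rd (30 − 3).
Full months from October 2001 through January 2003 contribute their day counts.
Then 28 days into February 2003.
Total: 27 + 31 + 30 + 31 + 31 + 28 + 31 + 30 + 31 + 30 + 31 + 31 + 30 + 31 + 30 + 31 + 31 + 28 = 543.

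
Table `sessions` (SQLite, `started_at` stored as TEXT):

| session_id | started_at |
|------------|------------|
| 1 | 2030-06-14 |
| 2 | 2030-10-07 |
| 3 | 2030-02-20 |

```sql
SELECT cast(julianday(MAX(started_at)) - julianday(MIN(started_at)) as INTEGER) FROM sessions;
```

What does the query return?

229

MIN = 2030-02-20, MAX = 2030-10-07.
8 days remain in February 2030 after the 20th (28 − 20).
Full months from March 2030 through September 2030 contribute their day counts.
Then 7 days into October 2030.
Total: 8 + 31 + 30 + 31 + 30 + 31 + 31 + 30 + 7 = 229.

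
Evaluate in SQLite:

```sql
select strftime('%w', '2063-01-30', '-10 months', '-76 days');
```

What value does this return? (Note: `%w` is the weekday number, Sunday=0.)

5

First apply '-10 months', '-76 days': 2063-01-30 → 2062-01-13.
2062-01-13 is a Friday; with Sunday=0 that is 5.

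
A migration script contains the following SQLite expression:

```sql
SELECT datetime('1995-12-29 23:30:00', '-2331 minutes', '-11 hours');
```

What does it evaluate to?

1995-12-27 21:39:00

2331 minutes = 38h 51m; -2331 minutes from 1995-12-29 23:30:00 is 1995-12-28 08:39:00 (crosses midnight).
-11 hours from 1995-12-28 08:39:00 is 1995-12-27 21:39:00 (crosses midnight).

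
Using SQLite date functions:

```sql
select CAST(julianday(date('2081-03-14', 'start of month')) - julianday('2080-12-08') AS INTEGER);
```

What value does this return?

`start of month` rewinds 2081-03-14 to 2081-03-01.
23 days remain in December 2080 after the 8th (31 − 8).
January 2081: 31 days.
February 2081: 28 days.
Then 1 day into March 2081.
Total: 23 + 31 + 28 + 1 = 83.

83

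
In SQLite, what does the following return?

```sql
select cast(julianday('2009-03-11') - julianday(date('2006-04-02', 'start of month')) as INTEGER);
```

`start of month` rewinds 2006-04-02 to 2006-04-01.
29 days remain in April 2006 after the 1st (30 − 1).
Full months from May 2006 through February 2009 contribute their day counts.
Then 11 days into March 2009.
Total: 29 + 31 + 30 + 31 + 31 + 30 + 31 + 30 + 31 + 31 + 28 + 31 + 30 + 31 + 30 + 31 + 31 + 30 + 31 + 30 + 31 + 31 + 29 + 31 + 30 + 31 + 30 + 31 + 31 + 30 + 31 + 30 + 31 + 31 + 28 + 11 = 1075.

1075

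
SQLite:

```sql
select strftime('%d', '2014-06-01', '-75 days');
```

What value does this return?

18

First apply '-75 days': 2014-06-01 → 2014-03-18.
`%d` extracts the 2-digit day of month: 18.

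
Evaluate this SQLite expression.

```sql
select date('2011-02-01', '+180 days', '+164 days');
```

2012-01-11

Applying '+180 days' to 2011-02-01: counting 180 days forward gives 2011-07-31.
Applying '+164 days' to 2011-07-31: counting 164 days forward gives 2012-01-11.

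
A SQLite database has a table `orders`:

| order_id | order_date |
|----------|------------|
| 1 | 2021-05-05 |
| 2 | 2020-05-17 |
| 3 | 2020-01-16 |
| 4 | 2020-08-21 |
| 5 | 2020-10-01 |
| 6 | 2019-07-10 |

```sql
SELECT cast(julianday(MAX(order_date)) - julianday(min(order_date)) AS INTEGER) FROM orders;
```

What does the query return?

665

MIN = 2019-07-10, MAX = 2021-05-05.
21 days remain in July 2019 after the 10th (31 − 10).
Full months from August 2019 through April 2021 contribute their day counts.
Then 5 days into May 2021.
Total: 21 + 31 + 30 + 31 + 30 + 31 + 31 + 29 + 31 + 30 + 31 + 30 + 31 + 31 + 30 + 31 + 30 + 31 + 31 + 28 + 31 + 30 + 5 = 665.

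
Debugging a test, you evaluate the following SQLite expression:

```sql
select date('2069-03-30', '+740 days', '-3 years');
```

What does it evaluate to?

2068-04-09

Applying '+740 days' to 2069-03-30: counting 740 days forward gives 2071-04-09.
Adding -3 years to 2071-04-09 gives 2068-04-09.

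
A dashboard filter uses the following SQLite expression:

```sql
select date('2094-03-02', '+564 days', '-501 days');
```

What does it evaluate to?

Applying '+564 days' to 2094-03-02: counting 564 days forward gives 2095-09-17.
Applying '-501 days' to 2095-09-17: counting 501 days back gives 2094-05-04.

2094-05-04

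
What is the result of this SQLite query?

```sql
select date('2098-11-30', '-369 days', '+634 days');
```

2099-08-22

Applying '-369 days' to 2098-11-30: counting 369 days back gives 2097-11-26.
Applying '+634 days' to 2097-11-26: counting 634 days forward gives 2099-08-22.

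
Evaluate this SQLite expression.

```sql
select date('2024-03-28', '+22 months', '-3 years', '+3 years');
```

2026-01-28

Adding +22 months to 2024-03-28 gives 2026-01-28.
Adding -3 years to 2026-01-28 gives 2023-01-28.
Adding +3 years to 2023-01-28 gives 2026-01-28.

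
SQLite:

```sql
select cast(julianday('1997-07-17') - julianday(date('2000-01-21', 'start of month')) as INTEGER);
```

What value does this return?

`start of month` rewinds 2000-01-21 to 2000-01-01.
14 days remain in July 1997 after the 17th (31 − 17).
Full months from August 1997 through December 1999 contribute their day counts.
Then 1 day into January 2000.
Total: 14 + 31 + 30 + 31 + 30 + 31 + 31 + 28 + 31 + 30 + 31 + 30 + 31 + 31 + 30 + 31 + 30 + 31 + 31 + 28 + 31 + 30 + 31 + 30 + 31 + 31 + 30 + 31 + 30 + 31 + 1 = 898.
The subtraction is earlier − later, so the result is −898 → -898.

-898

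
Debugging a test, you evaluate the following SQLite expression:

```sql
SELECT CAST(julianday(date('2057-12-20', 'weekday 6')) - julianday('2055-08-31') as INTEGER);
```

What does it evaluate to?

`weekday 6` advances to the next Saturday; 2057-12-20 is a Thursday, so it moves forward to 2057-12-22.
0 days remain in August 2055 after the 31st (31 − 31).
Full months from September 2055 through November 2057 contribute their day counts.
Then 22 days into December 2057.
Total: 0 + 30 + 31 + 30 + 31 + 31 + 29 + 31 + 30 + 31 + 30 + 31 + 31 + 30 + 31 + 30 + 31 + 31 + 28 + 31 + 30 + 31 + 30 + 31 + 31 + 30 + 31 + 30 + 22 = 844.

844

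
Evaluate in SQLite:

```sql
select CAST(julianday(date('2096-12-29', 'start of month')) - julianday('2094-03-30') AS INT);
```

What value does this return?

`start of month` rewinds 2096-12-29 to 2096-12-01.
1 day remains in March 2094 after the 30th (31 − 30).
Full months from April 2094 through November 2096 contribute their day counts.
Then 1 day into December 2096.
Total: 1 + 30 + 31 + 30 + 31 + 31 + 30 + 31 + 30 + 31 + 31 + 28 + 31 + 30 + 31 + 30 + 31 + 31 + 30 + 31 + 30 + 31 + 31 + 29 + 31 + 30 + 31 + 30 + 31 + 31 + 30 + 31 + 30 + 1 = 977.

977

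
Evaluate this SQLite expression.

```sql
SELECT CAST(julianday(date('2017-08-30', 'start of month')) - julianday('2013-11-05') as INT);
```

1365

`start of month` rewinds 2017-08-30 to 2017-08-01.
25 days remain in November 2013 after the 5th (30 − 5).
Full months from December 2013 through July 2017 contribute their day counts.
Then 1 day into August 2017.
Total: 25 + 31 + 31 + 28 + 31 + 30 + 31 + 30 + 31 + 31 + 30 + 31 + 30 + 31 + 31 + 28 + 31 + 30 + 31 + 30 + 31 + 31 + 30 + 31 + 30 + 31 + 31 + 29 + 31 + 30 + 31 + 30 + 31 + 31 + 30 + 31 + 30 + 31 + 31 + 28 + 31 + 30 + 31 + 30 + 31 + 1 = 1365.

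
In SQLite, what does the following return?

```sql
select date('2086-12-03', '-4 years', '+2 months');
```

2083-02-03

Adding -4 years to 2086-12-03 gives 2082-12-03.
Adding +2 months to 2082-12-03 gives 2083-02-03.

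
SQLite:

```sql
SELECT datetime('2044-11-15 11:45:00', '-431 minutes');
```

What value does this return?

2044-11-15 04:34:00

431 minutes = 7h 11m; -431 minutes from 2044-11-15 11:45:00 is 2044-11-15 04:34:00.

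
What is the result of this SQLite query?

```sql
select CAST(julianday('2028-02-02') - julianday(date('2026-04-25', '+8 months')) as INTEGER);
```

Adding +8 months to 2026-04-25 gives 2026-12-25.
6 days remain in December 2026 after the 25th (31 − 25).
Full months from January 2027 through January 2028 contribute their day counts.
Then 2 days into February 2028.
Total: 6 + 31 + 28 + 31 + 30 + 31 + 30 + 31 + 31 + 30 + 31 + 30 + 31 + 31 + 2 = 404.

404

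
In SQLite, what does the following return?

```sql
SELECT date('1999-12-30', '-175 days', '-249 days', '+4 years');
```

Applying '-175 days' to 1999-12-30: counting 175 days back gives 1999-07-08.
Applying '-249 days' to 1999-07-08: counting 249 days back gives 1998-11-01.
Adding +4 years to 1998-11-01 gives 2002-11-01.

2002-11-01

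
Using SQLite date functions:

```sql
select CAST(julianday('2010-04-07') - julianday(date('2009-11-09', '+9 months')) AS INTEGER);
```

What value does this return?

Adding +9 months to 2009-11-09 gives 2010-08-09.
23 days remain in April 2010 after the 7th (30 − 7).
May 2010: 31 days.
June 2010: 30 days.
July 2010: 31 days.
Then 9 days into August 2010.
Total: 23 + 31 + 30 + 31 + 9 = 124.
The subtraction is earlier − later, so the result is −124 → -124.

-124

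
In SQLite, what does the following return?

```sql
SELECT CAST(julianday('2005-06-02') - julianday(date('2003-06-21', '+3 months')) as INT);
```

Adding +3 months to 2003-06-21 gives 2003-09-21.
9 days remain in September 2003 after the 21st (30 − 21).
Full months from October 2003 through May 2005 contribute their day counts.
Then 2 days into June 2005.
Total: 9 + 31 + 30 + 31 + 31 + 29 + 31 + 30 + 31 + 30 + 31 + 31 + 30 + 31 + 30 + 31 + 31 + 28 + 31 + 30 + 31 + 2 = 620.

620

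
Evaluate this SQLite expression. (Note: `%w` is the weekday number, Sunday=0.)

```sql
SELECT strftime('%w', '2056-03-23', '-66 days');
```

1

First apply '-66 days': 2056-03-23 → 2056-01-17.
2056-01-17 is a Monday; with Sunday=0 that is 1.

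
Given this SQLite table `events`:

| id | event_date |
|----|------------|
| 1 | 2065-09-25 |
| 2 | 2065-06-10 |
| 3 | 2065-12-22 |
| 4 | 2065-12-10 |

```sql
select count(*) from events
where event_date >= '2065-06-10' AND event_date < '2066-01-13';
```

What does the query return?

4

Rows in [2065-06-10, 2066-01-13): 2065-09-25, 2065-06-10, 2065-12-22, 2065-12-10 → 4 rows.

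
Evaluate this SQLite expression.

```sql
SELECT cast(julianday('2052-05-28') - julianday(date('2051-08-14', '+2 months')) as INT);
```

227

Adding +2 months to 2051-08-14 gives 2051-10-14.
17 days remain in October 2051 after the 14th (31 − 14).
Full months from November 2051 through April 2052 contribute their day counts.
Then 28 days into May 2052.
Total: 17 + 30 + 31 + 31 + 29 + 31 + 30 + 28 = 227.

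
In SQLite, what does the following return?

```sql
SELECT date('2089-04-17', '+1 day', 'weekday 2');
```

2089-04-19

Advancing 1 more day within April lands on 2089-04-18.
`weekday 2` advances to the next Tuesday; 2089-04-18 is a Monday, so it moves forward to 2089-04-19.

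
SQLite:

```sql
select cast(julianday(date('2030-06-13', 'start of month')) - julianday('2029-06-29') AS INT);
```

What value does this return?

337

`start of month` rewinds 2030-06-13 to 2030-06-01.
1 day remains in June 2029 after the 29th (30 − 29).
Full months from July 2029 through May 2030 contribute their day counts.
Then 1 day into June 2030.
Total: 1 + 31 + 31 + 30 + 31 + 30 + 31 + 31 + 28 + 31 + 30 + 31 + 1 = 337.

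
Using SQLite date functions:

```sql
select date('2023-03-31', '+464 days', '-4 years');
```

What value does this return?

Applying '+464 days' to 2023-03-31: counting 464 days forward gives 2024-07-07.
Adding -4 years to 2024-07-07 gives 2020-07-07.

2020-07-07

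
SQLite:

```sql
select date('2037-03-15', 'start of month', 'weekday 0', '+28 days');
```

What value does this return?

`start of month` rewinds 2037-03-15 to 2037-03-01.
`weekday 0` advances to the next Sunday; 2037-03-01 is already a Sunday, so it stays at 2037-03-01.
Advancing 28 more days within March lands on 2037-03-29.

2037-03-29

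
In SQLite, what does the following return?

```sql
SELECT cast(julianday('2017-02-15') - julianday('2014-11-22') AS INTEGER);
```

8 days remain in November 2014 after the 22nd (30 − 22).
Full months from December 2014 through January 2017 contribute their day counts.
Then 15 days into February 2017.
Total: 8 + 31 + 31 + 28 + 31 + 30 + 31 + 30 + 31 + 31 + 30 + 31 + 30 + 31 + 31 + 29 + 31 + 30 + 31 + 30 + 31 + 31 + 30 + 31 + 30 + 31 + 31 + 15 = 816.

816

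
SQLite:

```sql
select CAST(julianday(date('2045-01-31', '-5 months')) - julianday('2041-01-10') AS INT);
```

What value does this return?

1329

Adding -5 months to 2045-01-31 gives 2044-08-31.
21 days remain in January 2041 after the 10th (31 − 10).
Full months from February 2041 through July 2044 contribute their day counts.
Then 31 days into August 2044.
Total: 21 + 28 + 31 + 30 + 31 + 30 + 31 + 31 + 30 + 31 + 30 + 31 + 31 + 28 + 31 + 30 + 31 + 30 + 31 + 31 + 30 + 31 + 30 + 31 + 31 + 28 + 31 + 30 + 31 + 30 + 31 + 31 + 30 + 31 + 30 + 31 + 31 + 29 + 31 + 30 + 31 + 30 + 31 + 31 = 1329.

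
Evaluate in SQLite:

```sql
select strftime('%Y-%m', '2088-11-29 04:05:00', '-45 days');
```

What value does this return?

First apply '-45 days': 2088-11-29 04:05:00 → 2088-10-15 04:05:00.
`%Y-%m` extracts the year-month: 2088-10.

2088-10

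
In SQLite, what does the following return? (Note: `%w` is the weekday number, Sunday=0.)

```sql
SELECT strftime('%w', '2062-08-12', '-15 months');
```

First apply '-15 months': 2062-08-12 → 2061-05-12.
2061-05-12 is a Thursday; with Sunday=0 that is 4.

4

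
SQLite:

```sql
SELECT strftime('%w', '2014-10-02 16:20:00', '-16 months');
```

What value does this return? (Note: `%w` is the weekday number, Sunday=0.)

0

First apply '-16 months': 2014-10-02 16:20:00 → 2013-06-02 16:20:00.
2013-06-02 is a Sunday; with Sunday=0 that is 0.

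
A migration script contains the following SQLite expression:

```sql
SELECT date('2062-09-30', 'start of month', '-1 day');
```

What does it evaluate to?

2062-08-31

`start of month` rewinds 2062-09-30 to 2062-09-01.
Going back 1 day from 2062-09-01 reaches 2062-08-31 (last day of August, 31 days).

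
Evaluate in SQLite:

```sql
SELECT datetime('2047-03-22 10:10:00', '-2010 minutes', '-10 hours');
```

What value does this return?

2047-03-20 14:40:00

2010 minutes = 33h 30m; -2010 minutes from 2047-03-22 10:10:00 is 2047-03-21 00:40:00 (crosses midnight).
-10 hours from 2047-03-21 00:40:00 is 2047-03-20 14:40:00 (crosses midnight).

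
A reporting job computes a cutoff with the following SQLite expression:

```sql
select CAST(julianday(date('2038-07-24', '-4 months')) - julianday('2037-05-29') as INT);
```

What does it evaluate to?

Adding -4 months to 2038-07-24 gives 2038-03-24.
2 days remain in May 2037 after the 29th (31 − 29).
Full months from June 2037 through February 2038 contribute their day counts.
Then 24 days into March 2038.
Total: 2 + 30 + 31 + 31 + 30 + 31 + 30 + 31 + 31 + 28 + 24 = 299.

299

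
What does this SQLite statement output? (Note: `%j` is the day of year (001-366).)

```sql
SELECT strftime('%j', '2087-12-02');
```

Day-of-year for 2087-12-02: days since 2087-01-01 inclusive = 336, zero-padded to 336.

336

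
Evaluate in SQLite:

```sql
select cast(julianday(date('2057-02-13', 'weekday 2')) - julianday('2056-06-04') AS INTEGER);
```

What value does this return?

254

`weekday 2` advances to the next Tuesday; 2057-02-13 is already a Tuesday, so it stays at 2057-02-13.
26 days remain in June 2056 after the 4th (30 − 4).
Full months from July 2056 through January 2057 contribute their day counts.
Then 13 days into February 2057.
Total: 26 + 31 + 31 + 30 + 31 + 30 + 31 + 31 + 13 = 254.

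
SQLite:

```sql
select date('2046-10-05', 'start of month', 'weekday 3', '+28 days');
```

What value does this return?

2046-10-31

`start of month` rewinds 2046-10-05 to 2046-10-01.
`weekday 3` advances to the next Wednesday; 2046-10-01 is a Monday, so it moves forward to 2046-10-03.
Advancing 28 more days within October lands on 2046-10-31.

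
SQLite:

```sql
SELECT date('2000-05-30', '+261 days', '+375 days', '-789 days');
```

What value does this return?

1999-12-29

Applying '+261 days' to 2000-05-30: counting 261 days forward gives 2001-02-15.
Applying '+375 days' to 2001-02-15: counting 375 days forward gives 2002-02-25.
Applying '-789 days' to 2002-02-25: counting 789 days back gives 1999-12-29.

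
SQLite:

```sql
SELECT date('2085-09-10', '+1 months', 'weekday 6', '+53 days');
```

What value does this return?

Adding +1 month to 2085-09-10 gives 2085-10-10.
`weekday 6` advances to the next Saturday; 2085-10-10 is a Wednesday, so it moves forward to 2085-10-13.
Applying '+53 days' to 2085-10-13: counting 53 days forward gives 2085-12-05.

2085-12-05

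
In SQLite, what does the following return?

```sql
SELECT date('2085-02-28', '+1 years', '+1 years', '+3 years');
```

2090-02-28

Adding +1 year to 2085-02-28 gives 2086-02-28.
Adding +1 year to 2086-02-28 gives 2087-02-28.
Adding +3 years to 2087-02-28 gives 2090-02-28.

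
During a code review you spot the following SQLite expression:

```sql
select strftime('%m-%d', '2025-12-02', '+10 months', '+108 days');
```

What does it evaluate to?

First apply '+10 months', '+108 days': 2025-12-02 → 2027-01-18.
`%m-%d` extracts the month-day: 01-18.

01-18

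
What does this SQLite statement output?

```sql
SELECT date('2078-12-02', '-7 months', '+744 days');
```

2080-05-15

Adding -7 months to 2078-12-02 gives 2078-05-02.
Applying '+744 days' to 2078-05-02: counting 744 days forward gives 2080-05-15.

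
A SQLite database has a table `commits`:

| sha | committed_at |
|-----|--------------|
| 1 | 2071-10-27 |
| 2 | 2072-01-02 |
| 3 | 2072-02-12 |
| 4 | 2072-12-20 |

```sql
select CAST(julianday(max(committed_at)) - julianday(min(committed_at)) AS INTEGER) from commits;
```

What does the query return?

MIN = 2071-10-27, MAX = 2072-12-20.
4 days remain in October 2071 after the 27th (31 − 27).
Full months from November 2071 through November 2072 contribute their day counts.
Then 20 days into December 2072.
Total: 4 + 30 + 31 + 31 + 29 + 31 + 30 + 31 + 30 + 31 + 31 + 30 + 31 + 30 + 20 = 420.

420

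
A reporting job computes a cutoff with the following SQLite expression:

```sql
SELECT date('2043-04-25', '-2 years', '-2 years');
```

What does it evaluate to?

2039-04-25

Adding -2 years to 2043-04-25 gives 2041-04-25.
Adding -2 years to 2041-04-25 gives 2039-04-25.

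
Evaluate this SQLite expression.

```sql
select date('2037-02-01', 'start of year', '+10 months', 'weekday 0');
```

2037-11-01

`start of year` rewinds 2037-02-01 to 2037-01-01.
Adding +10 months to 2037-01-01 gives 2037-11-01.
`weekday 0` advances to the next Sunday; 2037-11-01 is already a Sunday, so it stays at 2037-11-01.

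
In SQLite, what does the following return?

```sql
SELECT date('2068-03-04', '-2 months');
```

Adding -2 months to 2068-03-04 gives 2068-01-04.

2068-01-04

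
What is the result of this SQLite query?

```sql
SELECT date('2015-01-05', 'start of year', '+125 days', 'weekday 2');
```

2015-05-12

`start of year` rewinds 2015-01-05 to 2015-01-01.
Applying '+125 days' to 2015-01-01: counting 125 days forward gives 2015-05-06.
`weekday 2` advances to the next Tuesday; 2015-05-06 is a Wednesday, so it moves forward to 2015-05-12.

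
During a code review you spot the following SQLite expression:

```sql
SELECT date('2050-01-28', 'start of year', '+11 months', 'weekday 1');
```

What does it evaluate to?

`start of year` rewinds 2050-01-28 to 2050-01-01.
Adding +11 months to 2050-01-01 gives 2050-12-01.
`weekday 1` advances to the next Monday; 2050-12-01 is a Thursday, so it moves forward to 2050-12-05.

2050-12-05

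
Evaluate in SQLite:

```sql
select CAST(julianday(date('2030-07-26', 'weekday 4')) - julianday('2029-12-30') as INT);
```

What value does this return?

214

`weekday 4` advances to the next Thursday; 2030-07-26 is a Friday, so it moves forward to 2030-08-01.
1 day remains in December 2029 after the 30th (31 − 30).
Full months from January 2030 through July 2030 contribute their day counts.
Then 1 day into August 2030.
Total: 1 + 31 + 28 + 31 + 30 + 31 + 30 + 31 + 1 = 214.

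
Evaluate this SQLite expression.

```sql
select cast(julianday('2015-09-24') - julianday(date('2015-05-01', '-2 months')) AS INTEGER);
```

Adding -2 months to 2015-05-01 gives 2015-03-01.
30 days remain in March 2015 after the 1st (31 − 1).
April 2015: 30 days.
May 2015: 31 days.
June 2015: 30 days.
July 2015: 31 days.
August 2015: 31 days.
Then 24 days into September 2015.
Total: 30 + 30 + 31 + 30 + 31 + 31 + 24 = 207.

207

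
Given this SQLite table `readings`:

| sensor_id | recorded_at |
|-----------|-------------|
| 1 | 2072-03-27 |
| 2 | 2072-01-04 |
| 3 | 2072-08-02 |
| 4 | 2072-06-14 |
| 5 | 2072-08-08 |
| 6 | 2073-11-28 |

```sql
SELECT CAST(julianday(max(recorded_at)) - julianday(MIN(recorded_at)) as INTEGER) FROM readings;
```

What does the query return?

694

MIN = 2072-01-04, MAX = 2073-11-28.
27 days remain in January 2072 after the 4th (31 − 4).
Full months from February 2072 through October 2073 contribute their day counts.
Then 28 days into November 2073.
Total: 27 + 29 + 31 + 30 + 31 + 30 + 31 + 31 + 30 + 31 + 30 + 31 + 31 + 28 + 31 + 30 + 31 + 30 + 31 + 31 + 30 + 31 + 28 = 694.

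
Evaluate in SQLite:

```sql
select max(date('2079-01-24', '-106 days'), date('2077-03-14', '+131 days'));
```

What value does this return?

2078-10-10

date('2079-01-24', '-106 days') → 2078-10-10.
date('2077-03-14', '+131 days') → 2077-07-23.
Later of the two is 2078-10-10.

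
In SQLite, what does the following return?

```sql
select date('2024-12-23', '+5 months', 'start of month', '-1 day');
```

Adding +5 months to 2024-12-23 gives 2025-05-23.
`start of month` rewinds 2025-05-23 to 2025-05-01.
Going back 1 day from 2025-05-01 reaches 2025-04-30 (last day of April, 30 days).

2025-04-30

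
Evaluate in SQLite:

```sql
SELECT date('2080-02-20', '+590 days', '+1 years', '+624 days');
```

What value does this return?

Applying '+590 days' to 2080-02-20: counting 590 days forward gives 2081-10-02.
Adding +1 year to 2081-10-02 gives 2082-10-02.
Applying '+624 days' to 2082-10-02: counting 624 days forward gives 2084-06-17.

2084-06-17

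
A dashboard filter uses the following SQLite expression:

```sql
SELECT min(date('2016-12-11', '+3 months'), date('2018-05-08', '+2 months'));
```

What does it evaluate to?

2017-03-11

date('2016-12-11', '+3 months') → 2017-03-11.
date('2018-05-08', '+2 months') → 2018-07-08.
Earlier of the two is 2017-03-11.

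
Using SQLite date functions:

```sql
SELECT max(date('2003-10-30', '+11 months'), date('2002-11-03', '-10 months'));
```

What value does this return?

2004-09-30

date('2003-10-30', '+11 months') → 2004-09-30.
date('2002-11-03', '-10 months') → 2002-01-03.
Later of the two is 2004-09-30.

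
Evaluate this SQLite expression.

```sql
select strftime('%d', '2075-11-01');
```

`%d` extracts the 2-digit day of month: 01.

01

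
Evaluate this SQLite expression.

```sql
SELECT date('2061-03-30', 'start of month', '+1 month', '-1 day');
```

2061-03-31

`start of month` rewinds 2061-03-30 to 2061-03-01.
Adding +1 month to 2061-03-01 gives 2061-04-01.
Going back 1 day from 2061-04-01 reaches 2061-03-31 (last day of March, 31 days).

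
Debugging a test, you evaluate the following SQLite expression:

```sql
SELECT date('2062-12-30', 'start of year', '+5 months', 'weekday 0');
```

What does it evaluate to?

`start of year` rewinds 2062-12-30 to 2062-01-01.
Adding +5 months to 2062-01-01 gives 2062-06-01.
`weekday 0` advances to the next Sunday; 2062-06-01 is a Thursday, so it moves forward to 2062-06-04.

2062-06-04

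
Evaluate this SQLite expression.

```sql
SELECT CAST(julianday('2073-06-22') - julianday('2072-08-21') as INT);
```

305

10 days remain in August 2072 after the 21st (31 − 21).
Full months from September 2072 through May 2073 contribute their day counts.
Then 22 days into June 2073.
Total: 10 + 30 + 31 + 30 + 31 + 31 + 28 + 31 + 30 + 31 + 22 = 305.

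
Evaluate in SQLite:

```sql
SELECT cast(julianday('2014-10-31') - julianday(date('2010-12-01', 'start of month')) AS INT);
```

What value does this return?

`start of month` rewinds 2010-12-01 to 2010-12-01.
30 days remain in December 2010 after the 1st (31 − 1).
Full months from January 2011 through September 2014 contribute their day counts.
Then 31 days into October 2014.
Total: 30 + 31 + 28 + 31 + 30 + 31 + 30 + 31 + 31 + 30 + 31 + 30 + 31 + 31 + 29 + 31 + 30 + 31 + 30 + 31 + 31 + 30 + 31 + 30 + 31 + 31 + 28 + 31 + 30 + 31 + 30 + 31 + 31 + 30 + 31 + 30 + 31 + 31 + 28 + 31 + 30 + 31 + 30 + 31 + 31 + 30 + 31 = 1430.

1430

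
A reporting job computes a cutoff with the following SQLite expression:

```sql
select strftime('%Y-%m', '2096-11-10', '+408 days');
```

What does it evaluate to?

First apply '+408 days': 2096-11-10 → 2097-12-23.
`%Y-%m` extracts the year-month: 2097-12.

2097-12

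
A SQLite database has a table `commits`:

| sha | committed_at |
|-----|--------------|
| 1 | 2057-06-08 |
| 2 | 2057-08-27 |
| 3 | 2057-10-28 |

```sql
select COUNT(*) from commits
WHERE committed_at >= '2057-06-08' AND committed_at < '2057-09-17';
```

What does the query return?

2

Rows in [2057-06-08, 2057-09-17): 2057-06-08, 2057-08-27 → 2 rows.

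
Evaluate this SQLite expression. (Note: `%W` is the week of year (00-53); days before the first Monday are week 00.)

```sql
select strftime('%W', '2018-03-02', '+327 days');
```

03

First apply '+327 days': 2018-03-02 → 2019-01-23.
2019-01-23 is a Wednesday. SQLite's %W counts Mondays since the year started; the result is 03.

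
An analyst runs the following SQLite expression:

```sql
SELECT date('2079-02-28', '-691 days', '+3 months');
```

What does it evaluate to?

Applying '-691 days' to 2079-02-28: counting 691 days back gives 2077-04-08.
Adding +3 months to 2077-04-08 gives 2077-07-08.

2077-07-08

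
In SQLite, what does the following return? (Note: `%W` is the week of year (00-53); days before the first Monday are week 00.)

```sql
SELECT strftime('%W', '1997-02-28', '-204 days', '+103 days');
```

First apply '-204 days', '+103 days': 1997-02-28 → 1996-11-19.
1996-11-19 is a Tuesday. SQLite's %W counts Mondays since the year started; the result is 47.

47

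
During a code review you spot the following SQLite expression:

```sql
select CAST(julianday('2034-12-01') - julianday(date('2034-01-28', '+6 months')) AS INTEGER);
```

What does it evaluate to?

Adding +6 months to 2034-01-28 gives 2034-07-28.
3 days remain in July 2034 after the 28th (31 − 28).
August 2034: 31 days.
September 2034: 30 days.
October 2034: 31 days.
November 2034: 30 days.
Then 1 day into December 2034.
Total: 3 + 31 + 30 + 31 + 30 + 1 = 126.

126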